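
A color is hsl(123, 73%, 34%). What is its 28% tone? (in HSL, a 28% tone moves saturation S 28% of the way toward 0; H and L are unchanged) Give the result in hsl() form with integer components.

S moves 28% from 73 toward 0: 73 − 20.44 = 52.56 → 53.
H and L are unchanged.

hsl(123, 53%, 34%)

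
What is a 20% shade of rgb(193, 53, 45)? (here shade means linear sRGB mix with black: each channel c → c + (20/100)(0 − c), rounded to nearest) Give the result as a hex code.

A 20% shade moves each channel 20% toward 0:
  R: 193 + 0.2×(0−193) = 193 − 38.6 = 154.4 → 154
  G: 53 + 0.2×(0−53) = 53 − 10.6 = 42.4 → 42
  B: 45 + 0.2×(0−45) = 45 − 9 = 36 → 36
rgb(154, 42, 36) = #9A2A24.

#9A2A24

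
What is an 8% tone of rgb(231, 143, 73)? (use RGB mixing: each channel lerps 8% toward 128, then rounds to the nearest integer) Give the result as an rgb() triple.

Lerp each channel 8% toward 128:
  R: 231 − 8.24 = 222.76 → 223
  G: 143 + 0.08×(128−143) = 143 − 1.2 = 141.8 → 142
  B: 73 + 4.4 = 77.4 → 77

rgb(223, 142, 77)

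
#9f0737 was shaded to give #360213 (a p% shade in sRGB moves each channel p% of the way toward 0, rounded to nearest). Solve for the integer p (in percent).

66%

#9f0737 is rgb(159, 7, 55); #360213 is rgb(54, 2, 19).
On the R channel (widest range): 54 ≈ 159 + (p/100)(0 − 159), so p ≈ 100×(54 − 159)/(0 − 159) = -10500/-159 = 66.04.
p = 66 reproduces all three channels after rounding.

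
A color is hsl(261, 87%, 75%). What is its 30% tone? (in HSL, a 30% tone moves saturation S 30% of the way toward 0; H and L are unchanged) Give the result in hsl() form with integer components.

S moves 30% from 87 toward 0: 87 − 26.1 = 60.9 → 61.
H and L are unchanged.

hsl(261, 61%, 75%)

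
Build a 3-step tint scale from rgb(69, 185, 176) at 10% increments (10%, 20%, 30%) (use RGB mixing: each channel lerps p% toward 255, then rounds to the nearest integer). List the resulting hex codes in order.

10%: (69 + 18.6 = 87.6→88, 185 + 7 = 192→192, 176 + 7.9 = 183.9→184) → #58C0B8
20%: (69 + 37.2 = 106.2→106, 185 + 14 = 199→199, 176 + 15.8 = 191.8→192) → #6AC7C0
30%: (69 + 55.8 = 124.8→125, 185 + 21 = 206→206, 176 + 23.7 = 199.7→200) → #7DCEC8

#58C0B8, #6AC7C0, #7DCEC8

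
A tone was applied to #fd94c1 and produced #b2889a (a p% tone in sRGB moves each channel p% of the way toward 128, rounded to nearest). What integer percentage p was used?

#fd94c1 is rgb(253, 148, 193); #b2889a is rgb(178, 136, 154).
On the R channel (widest range): 178 ≈ 253 + (p/100)(128 − 253), so p ≈ 100×(178 − 253)/(128 − 253) = -7500/-125 = 60.00.
p = 60 reproduces all three channels after rounding.

60%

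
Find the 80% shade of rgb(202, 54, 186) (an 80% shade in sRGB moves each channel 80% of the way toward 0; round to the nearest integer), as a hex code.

#280B25

An 80% shade moves each channel 80% toward 0:
  R: 202 − 161.6 = 40.4 → 40
  G: 54 + 0.8×(0−54) = 54 − 43.2 = 10.8 → 11
  B: 186 + 0.8×(0−186) = 186 − 148.8 = 37.2 → 37
rgb(40, 11, 37) = #280B25.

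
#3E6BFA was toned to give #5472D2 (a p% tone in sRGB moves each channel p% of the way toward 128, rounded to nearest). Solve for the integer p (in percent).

#3E6BFA is rgb(62, 107, 250); #5472D2 is rgb(84, 114, 210).
On the B channel (widest range): 210 ≈ 250 + (p/100)(128 − 250), so p ≈ 100×(210 − 250)/(128 − 250) = -4000/-122 = 32.79.
p = 33 reproduces all three channels after rounding.

33%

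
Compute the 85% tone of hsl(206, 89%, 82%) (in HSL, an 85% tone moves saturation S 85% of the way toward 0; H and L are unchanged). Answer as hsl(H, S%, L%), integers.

S moves 85% from 89 toward 0: 89 − 75.65 = 13.35 → 13.
H and L are unchanged.

hsl(206, 13%, 82%)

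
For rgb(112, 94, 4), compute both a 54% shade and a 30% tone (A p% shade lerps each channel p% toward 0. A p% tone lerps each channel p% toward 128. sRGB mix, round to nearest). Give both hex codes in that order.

#342B02, #756829

54% shade:
  R: 112 − 60.48 = 51.52 → 52
  G: 94 + 0.54×(0−94) = 94 − 50.76 = 43.24 → 43
  B: 4 + 0.54×(0−4) = 4 − 2.16 = 1.84 → 2
  → #342B02
30% tone:
  R: 112 + 0.3×(128−112) = 112 + 4.8 = 116.8 → 117
  G: 94 + 0.3×(128−94) = 94 + 10.2 = 104.2 → 104
  B: 4 + 37.2 = 41.2 → 41
  → #756829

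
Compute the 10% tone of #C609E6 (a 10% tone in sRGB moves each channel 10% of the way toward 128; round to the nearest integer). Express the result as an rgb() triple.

rgb(191, 21, 220)

#C609E6 is rgb(198, 9, 230).
Per channel, c → c + 0.1(128 − c):
  R: 198 − 7 = 191 → 191
  G: 9 + 11.9 = 20.9 → 21
  B: 230 − 10.2 = 219.8 → 220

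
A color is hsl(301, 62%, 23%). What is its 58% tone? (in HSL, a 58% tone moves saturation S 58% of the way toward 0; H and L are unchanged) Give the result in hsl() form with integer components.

S moves 58% from 62 toward 0: 62 − 35.96 = 26.04 → 26.
H and L are unchanged.

hsl(301, 26%, 23%)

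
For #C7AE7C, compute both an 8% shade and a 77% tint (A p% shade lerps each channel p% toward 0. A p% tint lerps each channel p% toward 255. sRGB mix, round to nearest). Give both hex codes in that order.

#C7AE7C is rgb(199, 174, 124).
8% shade:
  R: 199 − 15.92 = 183.08 → 183
  G: 174 − 13.92 = 160.08 → 160
  B: 124 + 0.08×(0−124) = 124 − 9.92 = 114.08 → 114
  → #B7A072
77% tint:
  R: 199 + 43.12 = 242.12 → 242
  G: 174 + 0.77×(255−174) = 174 + 62.37 = 236.37 → 236
  B: 124 + 0.77×(255−124) = 124 + 100.87 = 224.87 → 225
  → #F2ECE1

#B7A072, #F2ECE1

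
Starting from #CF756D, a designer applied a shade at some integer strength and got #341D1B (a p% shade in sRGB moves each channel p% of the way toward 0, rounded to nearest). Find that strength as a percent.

75%

#CF756D is rgb(207, 117, 109); #341D1B is rgb(52, 29, 27).
On the R channel (widest range): 52 ≈ 207 + (p/100)(0 − 207), so p ≈ 100×(52 − 207)/(0 − 207) = -15500/-207 = 74.88.
p = 75 reproduces all three channels after rounding.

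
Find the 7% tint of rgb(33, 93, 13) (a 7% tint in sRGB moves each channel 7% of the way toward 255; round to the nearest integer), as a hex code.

Per channel, c → c + 0.07(255 − c):
  R: 33 + 0.07×(255−33) = 33 + 15.54 = 48.54 → 49
  G: 93 + 11.34 = 104.34 → 104
  B: 13 + 16.94 = 29.94 → 30
rgb(49, 104, 30) = #31681e.

#31681e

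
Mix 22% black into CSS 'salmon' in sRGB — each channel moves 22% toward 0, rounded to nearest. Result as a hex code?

CSS salmon is rgb(250, 128, 114).
A 22% shade moves each channel 22% toward 0:
  R: 250 + 0.22×(0−250) = 250 − 55 = 195 → 195
  G: 128 − 28.16 = 99.84 → 100
  B: 114 + 0.22×(0−114) = 114 − 25.08 = 88.92 → 89
rgb(195, 100, 89) = #C36459.

#C36459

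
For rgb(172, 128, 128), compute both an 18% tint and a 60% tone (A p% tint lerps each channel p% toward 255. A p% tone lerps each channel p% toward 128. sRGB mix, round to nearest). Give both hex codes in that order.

#BB9797, #928080

18% tint:
  R: 172 + 14.94 = 186.94 → 187
  G: 128 + 22.86 = 150.86 → 151
  B: 128 + 0.18×(255−128) = 128 + 22.86 = 150.86 → 151
  → #BB9797
60% tone:
  R: 172 − 26.4 = 145.6 → 146
  G: 128 + 0 = 128 → 128
  B: 128 + 0 = 128 → 128
  → #928080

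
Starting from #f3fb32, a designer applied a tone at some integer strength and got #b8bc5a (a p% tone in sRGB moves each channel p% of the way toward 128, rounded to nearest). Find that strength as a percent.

#f3fb32 is rgb(243, 251, 50); #b8bc5a is rgb(184, 188, 90).
On the G channel (widest range): 188 ≈ 251 + (p/100)(128 − 251), so p ≈ 100×(188 − 251)/(128 − 251) = -6300/-123 = 51.22.
p = 51 reproduces all three channels after rounding.

51%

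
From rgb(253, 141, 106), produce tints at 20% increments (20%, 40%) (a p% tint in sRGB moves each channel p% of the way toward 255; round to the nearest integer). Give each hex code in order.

#FDA488, #FEBBA6

20%: (253→253, 141 + 22.8 = 163.8→164, 106 + 29.8 = 135.8→136) → #FDA488
40%: (253 + 0.8 = 253.8→254, 141 + 45.6 = 186.6→187, 106 + 59.6 = 165.6→166) → #FEBBA6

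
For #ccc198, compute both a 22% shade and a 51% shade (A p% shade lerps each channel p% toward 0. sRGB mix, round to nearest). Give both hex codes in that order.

#ccc198 is rgb(204, 193, 152).
22% shade:
  R: 204 + 0.22×(0−204) = 204 − 44.88 = 159.12 → 159
  G: 193 + 0.22×(0−193) = 193 − 42.46 = 150.54 → 151
  B: 152 − 33.44 = 118.56 → 119
  → #9f9777
51% shade:
  R: 204 + 0.51×(0−204) = 204 − 104.04 = 99.96 → 100
  G: 193 + 0.51×(0−193) = 193 − 98.43 = 94.57 → 95
  B: 152 + 0.51×(0−152) = 152 − 77.52 = 74.48 → 74
  → #645f4a

#9f9777, #645f4a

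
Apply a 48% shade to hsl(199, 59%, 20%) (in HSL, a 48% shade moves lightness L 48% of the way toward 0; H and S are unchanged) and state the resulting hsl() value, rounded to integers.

hsl(199, 59%, 10%)

L moves 48% from 20 toward 0: 20 − 9.6 = 10.4 → 10.
H and S are unchanged.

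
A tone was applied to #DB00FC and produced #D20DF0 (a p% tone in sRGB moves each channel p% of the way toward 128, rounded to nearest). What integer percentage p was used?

10%

#DB00FC is rgb(219, 0, 252); #D20DF0 is rgb(210, 13, 240).
On the G channel (widest range): 13 ≈ 0 + (p/100)(128 − 0), so p ≈ 100×(13 − 0)/(128 − 0) = 1300/128 = 10.16.
p = 10 reproduces all three channels after rounding.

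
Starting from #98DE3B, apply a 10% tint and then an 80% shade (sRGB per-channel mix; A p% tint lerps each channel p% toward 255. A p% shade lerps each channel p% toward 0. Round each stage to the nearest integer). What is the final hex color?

#202D10

#98DE3B is rgb(152, 222, 59).
Lerp each channel 10% toward 255:
  R: 152 + 10.3 = 162.3 → 162
  G: 222 + 0.1×(255−222) = 222 + 3.3 = 225.3 → 225
  B: 59 + 0.1×(255−59) = 59 + 19.6 = 78.6 → 79
After the tint: rgb(162, 225, 79) = #A2E14F.
An 80% shade moves each channel 80% toward 0:
  R: 162 − 129.6 = 32.4 → 32
  G: 225 − 180 = 45 → 45
  B: 79 + 0.8×(0−79) = 79 − 63.2 = 15.8 → 16
rgb(32, 45, 16) = #202D10.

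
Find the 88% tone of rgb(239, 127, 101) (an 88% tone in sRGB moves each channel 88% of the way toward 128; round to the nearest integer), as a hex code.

#8D807D

Lerp each channel 88% toward 128:
  R: 239 + 0.88×(128−239) = 239 − 97.68 = 141.32 → 141
  G: 127 + 0.88×(128−127) = 127 + 0.88 = 127.88 → 128
  B: 101 + 0.88×(128−101) = 101 + 23.76 = 124.76 → 125
rgb(141, 128, 125) = #8D807D.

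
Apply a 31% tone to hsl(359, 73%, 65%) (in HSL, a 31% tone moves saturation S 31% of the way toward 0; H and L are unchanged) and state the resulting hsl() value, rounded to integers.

hsl(359, 50%, 65%)

S moves 31% from 73 toward 0: 73 − 22.63 = 50.37 → 50.
H and L are unchanged.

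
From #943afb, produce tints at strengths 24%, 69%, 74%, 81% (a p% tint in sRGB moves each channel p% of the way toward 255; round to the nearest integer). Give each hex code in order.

#943afb is rgb(148, 58, 251).
24%: (148 + 25.68 = 173.68→174, 58 + 47.28 = 105.28→105, 251 + 0.96 = 251.96→252) → #ae69fc
69%: (148 + 73.83 = 221.83→222, 58 + 135.93 = 193.93→194, 251 + 2.76 = 253.76→254) → #dec2fe
74%: (148 + 79.18 = 227.18→227, 58 + 145.78 = 203.78→204, 251 + 2.96 = 253.96→254) → #e3ccfe
81%: (148 + 86.67 = 234.67→235, 58 + 159.57 = 217.57→218, 251 + 3.24 = 254.24→254) → #ebdafe

#ae69fc, #dec2fe, #e3ccfe, #ebdafe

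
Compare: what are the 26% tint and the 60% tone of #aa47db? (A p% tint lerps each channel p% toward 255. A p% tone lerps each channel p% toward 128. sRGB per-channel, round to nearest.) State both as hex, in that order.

#aa47db is rgb(170, 71, 219).
26% tint:
  R: 170 + 0.26×(255−170) = 170 + 22.1 = 192.1 → 192
  G: 71 + 0.26×(255−71) = 71 + 47.84 = 118.84 → 119
  B: 219 + 0.26×(255−219) = 219 + 9.36 = 228.36 → 228
  → #c077e4
60% tone:
  R: 170 + 0.6×(128−170) = 170 − 25.2 = 144.8 → 145
  G: 71 + 34.2 = 105.2 → 105
  B: 219 + 0.6×(128−219) = 219 − 54.6 = 164.4 → 164
  → #9169a4

#c077e4, #9169a4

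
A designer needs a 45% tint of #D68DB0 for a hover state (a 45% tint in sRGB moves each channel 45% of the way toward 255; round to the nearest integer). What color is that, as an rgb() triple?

rgb(232, 192, 212)

#D68DB0 is rgb(214, 141, 176).
Per channel, c → c + 0.45(255 − c):
  R: 214 + 0.45×(255−214) = 214 + 18.45 = 232.45 → 232
  G: 141 + 51.3 = 192.3 → 192
  B: 176 + 35.55 = 211.55 → 212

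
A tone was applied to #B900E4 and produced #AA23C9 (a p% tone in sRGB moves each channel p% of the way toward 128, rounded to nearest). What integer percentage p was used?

#B900E4 is rgb(185, 0, 228); #AA23C9 is rgb(170, 35, 201).
On the G channel (widest range): 35 ≈ 0 + (p/100)(128 − 0), so p ≈ 100×(35 − 0)/(128 − 0) = 3500/128 = 27.34.
p = 27 reproduces all three channels after rounding.

27%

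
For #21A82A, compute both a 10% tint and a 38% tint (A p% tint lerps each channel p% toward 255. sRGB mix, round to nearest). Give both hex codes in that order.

#37B13F, #75C97B

#21A82A is rgb(33, 168, 42).
10% tint:
  R: 33 + 0.1×(255−33) = 33 + 22.2 = 55.2 → 55
  G: 168 + 8.7 = 176.7 → 177
  B: 42 + 21.3 = 63.3 → 63
  → #37B13F
38% tint:
  R: 33 + 0.38×(255−33) = 33 + 84.36 = 117.36 → 117
  G: 168 + 0.38×(255−168) = 168 + 33.06 = 201.06 → 201
  B: 42 + 0.38×(255−42) = 42 + 80.94 = 122.94 → 123
  → #75C97B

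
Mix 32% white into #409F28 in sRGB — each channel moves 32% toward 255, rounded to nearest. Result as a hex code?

#409F28 is rgb(64, 159, 40).
A 32% tint moves each channel 32% toward 255:
  R: 64 + 61.12 = 125.12 → 125
  G: 159 + 30.72 = 189.72 → 190
  B: 40 + 0.32×(255−40) = 40 + 68.8 = 108.8 → 109
rgb(125, 190, 109) = #7DBE6D.

#7DBE6D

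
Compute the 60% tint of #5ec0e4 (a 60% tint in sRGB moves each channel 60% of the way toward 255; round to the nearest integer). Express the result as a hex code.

#5ec0e4 is rgb(94, 192, 228).
A 60% tint moves each channel 60% toward 255:
  R: 94 + 96.6 = 190.6 → 191
  G: 192 + 0.6×(255−192) = 192 + 37.8 = 229.8 → 230
  B: 228 + 16.2 = 244.2 → 244
rgb(191, 230, 244) = #bfe6f4.

#bfe6f4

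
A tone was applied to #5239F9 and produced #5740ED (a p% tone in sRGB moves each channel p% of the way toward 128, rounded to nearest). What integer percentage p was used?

10%

#5239F9 is rgb(82, 57, 249); #5740ED is rgb(87, 64, 237).
On the B channel (widest range): 237 ≈ 249 + (p/100)(128 − 249), so p ≈ 100×(237 − 249)/(128 − 249) = -1200/-121 = 9.92.
p = 10 reproduces all three channels after rounding.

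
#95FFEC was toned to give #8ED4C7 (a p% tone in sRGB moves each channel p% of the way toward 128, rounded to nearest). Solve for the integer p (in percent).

34%

#95FFEC is rgb(149, 255, 236); #8ED4C7 is rgb(142, 212, 199).
On the G channel (widest range): 212 ≈ 255 + (p/100)(128 − 255), so p ≈ 100×(212 − 255)/(128 − 255) = -4300/-127 = 33.86.
p = 34 reproduces all three channels after rounding.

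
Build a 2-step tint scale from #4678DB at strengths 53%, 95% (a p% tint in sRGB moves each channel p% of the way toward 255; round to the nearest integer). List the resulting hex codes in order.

#4678DB is rgb(70, 120, 219).
53%: (70 + 98.05 = 168.05→168, 120 + 71.55 = 191.55→192, 219 + 19.08 = 238.08→238) → #A8C0EE
95%: (70 + 175.75 = 245.75→246, 120 + 128.25 = 248.25→248, 219 + 34.2 = 253.2→253) → #F6F8FD

#A8C0EE, #F6F8FD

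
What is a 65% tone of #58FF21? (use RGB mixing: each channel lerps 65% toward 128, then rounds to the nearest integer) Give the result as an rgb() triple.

#58FF21 is rgb(88, 255, 33).
Lerp each channel 65% toward 128:
  R: 88 + 0.65×(128−88) = 88 + 26 = 114 → 114
  G: 255 + 0.65×(128−255) = 255 − 82.55 = 172.45 → 172
  B: 33 + 0.65×(128−33) = 33 + 61.75 = 94.75 → 95

rgb(114, 172, 95)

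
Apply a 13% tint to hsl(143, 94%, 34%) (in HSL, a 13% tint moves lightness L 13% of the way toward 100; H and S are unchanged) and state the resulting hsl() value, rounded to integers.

L moves 13% from 34 toward 100: 34 + 8.58 = 42.58 → 43.
H and S are unchanged.

hsl(143, 94%, 43%)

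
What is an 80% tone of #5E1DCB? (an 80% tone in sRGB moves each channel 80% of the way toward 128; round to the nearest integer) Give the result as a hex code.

#796C8F

#5E1DCB is rgb(94, 29, 203).
An 80% tone moves each channel 80% toward 128:
  R: 94 + 0.8×(128−94) = 94 + 27.2 = 121.2 → 121
  G: 29 + 0.8×(128−29) = 29 + 79.2 = 108.2 → 108
  B: 203 − 60 = 143 → 143
rgb(121, 108, 143) = #796C8F.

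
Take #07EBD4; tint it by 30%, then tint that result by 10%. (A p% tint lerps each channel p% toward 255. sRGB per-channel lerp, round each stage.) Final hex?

#62F2E4

#07EBD4 is rgb(7, 235, 212).
Lerp each channel 30% toward 255:
  R: 7 + 74.4 = 81.4 → 81
  G: 235 + 0.3×(255−235) = 235 + 6 = 241 → 241
  B: 212 + 0.3×(255−212) = 212 + 12.9 = 224.9 → 225
After the tint: rgb(81, 241, 225) = #51F1E1.
Lerp each channel 10% toward 255:
  R: 81 + 17.4 = 98.4 → 98
  G: 241 + 0.1×(255−241) = 241 + 1.4 = 242.4 → 242
  B: 225 + 0.1×(255−225) = 225 + 3 = 228 → 228
rgb(98, 242, 228) = #62F2E4.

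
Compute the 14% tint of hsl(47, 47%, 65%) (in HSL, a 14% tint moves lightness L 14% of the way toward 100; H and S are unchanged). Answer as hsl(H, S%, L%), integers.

L moves 14% from 65 toward 100: 65 + 4.9 = 69.9 → 70.
H and S are unchanged.

hsl(47, 47%, 70%)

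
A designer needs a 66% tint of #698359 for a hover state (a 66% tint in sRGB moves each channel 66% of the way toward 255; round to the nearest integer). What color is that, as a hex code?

#CCD5C7

#698359 is rgb(105, 131, 89).
Per channel, c → c + 0.66(255 − c):
  R: 105 + 99 = 204 → 204
  G: 131 + 0.66×(255−131) = 131 + 81.84 = 212.84 → 213
  B: 89 + 109.56 = 198.56 → 199
rgb(204, 213, 199) = #CCD5C7.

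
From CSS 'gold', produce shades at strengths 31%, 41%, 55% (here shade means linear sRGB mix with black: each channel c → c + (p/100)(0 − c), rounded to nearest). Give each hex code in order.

#B09400, #967F00, #736100

CSS gold is rgb(255, 215, 0).
31%: (255 − 79.05 = 175.95→176, 215 − 66.65 = 148.35→148, 0→0) → #B09400
41%: (255 − 104.55 = 150.45→150, 215 − 88.15 = 126.85→127, 0→0) → #967F00
55%: (255 − 140.25 = 114.75→115, 215 − 118.25 = 96.75→97, 0→0) → #736100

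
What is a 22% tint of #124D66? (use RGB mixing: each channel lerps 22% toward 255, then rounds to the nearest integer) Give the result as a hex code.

#124D66 is rgb(18, 77, 102).
Per channel, c → c + 0.22(255 − c):
  R: 18 + 0.22×(255−18) = 18 + 52.14 = 70.14 → 70
  G: 77 + 0.22×(255−77) = 77 + 39.16 = 116.16 → 116
  B: 102 + 33.66 = 135.66 → 136
rgb(70, 116, 136) = #467488.

#467488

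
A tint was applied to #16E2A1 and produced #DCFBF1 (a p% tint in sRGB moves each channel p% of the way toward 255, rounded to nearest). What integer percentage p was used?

85%

#16E2A1 is rgb(22, 226, 161); #DCFBF1 is rgb(220, 251, 241).
On the R channel (widest range): 220 ≈ 22 + (p/100)(255 − 22), so p ≈ 100×(220 − 22)/(255 − 22) = 19800/233 = 84.98.
p = 85 reproduces all three channels after rounding.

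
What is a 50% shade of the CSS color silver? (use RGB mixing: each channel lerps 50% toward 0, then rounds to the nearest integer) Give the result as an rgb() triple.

CSS silver is rgb(192, 192, 192).
Per channel, c → c + 0.5(0 − c):
  R: 192 − 96 = 96 → 96
  G: 192 − 96 = 96 → 96
  B: 192 + 0.5×(0−192) = 192 − 96 = 96 → 96

rgb(96, 96, 96)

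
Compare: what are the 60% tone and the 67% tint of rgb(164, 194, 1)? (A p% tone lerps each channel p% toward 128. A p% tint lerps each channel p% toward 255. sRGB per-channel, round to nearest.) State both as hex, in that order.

60% tone:
  R: 164 − 21.6 = 142.4 → 142
  G: 194 + 0.6×(128−194) = 194 − 39.6 = 154.4 → 154
  B: 1 + 0.6×(128−1) = 1 + 76.2 = 77.2 → 77
  → #8e9a4d
67% tint:
  R: 164 + 0.67×(255−164) = 164 + 60.97 = 224.97 → 225
  G: 194 + 0.67×(255−194) = 194 + 40.87 = 234.87 → 235
  B: 1 + 170.18 = 171.18 → 171
  → #e1ebab

#8e9a4d, #e1ebab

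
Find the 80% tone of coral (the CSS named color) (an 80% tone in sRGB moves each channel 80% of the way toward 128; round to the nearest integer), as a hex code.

#998076

CSS coral is rgb(255, 127, 80).
An 80% tone moves each channel 80% toward 128:
  R: 255 + 0.8×(128−255) = 255 − 101.6 = 153.4 → 153
  G: 127 + 0.8 = 127.8 → 128
  B: 80 + 0.8×(128−80) = 80 + 38.4 = 118.4 → 118
rgb(153, 128, 118) = #998076.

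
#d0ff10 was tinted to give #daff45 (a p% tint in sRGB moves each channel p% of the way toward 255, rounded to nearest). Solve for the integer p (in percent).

22%

#d0ff10 is rgb(208, 255, 16); #daff45 is rgb(218, 255, 69).
On the B channel (widest range): 69 ≈ 16 + (p/100)(255 − 16), so p ≈ 100×(69 − 16)/(255 − 16) = 5300/239 = 22.18.
p = 22 reproduces all three channels after rounding.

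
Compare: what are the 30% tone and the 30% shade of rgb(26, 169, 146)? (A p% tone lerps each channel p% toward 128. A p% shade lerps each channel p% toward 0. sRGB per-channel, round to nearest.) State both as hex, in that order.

#399d8d, #127666

30% tone:
  R: 26 + 0.3×(128−26) = 26 + 30.6 = 56.6 → 57
  G: 169 + 0.3×(128−169) = 169 − 12.3 = 156.7 → 157
  B: 146 + 0.3×(128−146) = 146 − 5.4 = 140.6 → 141
  → #399d8d
30% shade:
  R: 26 + 0.3×(0−26) = 26 − 7.8 = 18.2 → 18
  G: 169 + 0.3×(0−169) = 169 − 50.7 = 118.3 → 118
  B: 146 + 0.3×(0−146) = 146 − 43.8 = 102.2 → 102
  → #127666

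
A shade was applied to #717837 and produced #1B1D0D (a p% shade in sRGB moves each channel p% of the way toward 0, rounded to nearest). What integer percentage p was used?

#717837 is rgb(113, 120, 55); #1B1D0D is rgb(27, 29, 13).
On the G channel (widest range): 29 ≈ 120 + (p/100)(0 − 120), so p ≈ 100×(29 − 120)/(0 − 120) = -9100/-120 = 75.83.
p = 76 reproduces all three channels after rounding.

76%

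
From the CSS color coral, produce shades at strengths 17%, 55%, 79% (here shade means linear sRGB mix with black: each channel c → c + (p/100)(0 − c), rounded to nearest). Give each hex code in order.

#D46942, #733924, #361B11

CSS coral is rgb(255, 127, 80).
17%: (255 − 43.35 = 211.65→212, 127 − 21.59 = 105.41→105, 80 − 13.6 = 66.4→66) → #D46942
55%: (255 − 140.25 = 114.75→115, 127 − 69.85 = 57.15→57, 80 − 44 = 36→36) → #733924
79%: (255 − 201.45 = 53.55→54, 127 − 100.33 = 26.67→27, 80 − 63.2 = 16.8→17) → #361B11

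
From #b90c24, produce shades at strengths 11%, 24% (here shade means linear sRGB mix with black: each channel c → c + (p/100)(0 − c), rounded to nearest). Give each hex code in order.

#b90c24 is rgb(185, 12, 36).
11%: (185 − 20.35 = 164.65→165, 12 − 1.32 = 10.68→11, 36 − 3.96 = 32.04→32) → #a50b20
24%: (185 − 44.4 = 140.6→141, 12 − 2.88 = 9.12→9, 36 − 8.64 = 27.36→27) → #8d091b

#a50b20, #8d091b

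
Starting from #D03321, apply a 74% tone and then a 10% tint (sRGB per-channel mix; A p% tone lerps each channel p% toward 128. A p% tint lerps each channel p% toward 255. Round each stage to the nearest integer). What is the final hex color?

#A07B76

#D03321 is rgb(208, 51, 33).
Per channel, c → c + 0.74(128 − c):
  R: 208 + 0.74×(128−208) = 208 − 59.2 = 148.8 → 149
  G: 51 + 56.98 = 107.98 → 108
  B: 33 + 0.74×(128−33) = 33 + 70.3 = 103.3 → 103
After the tone: rgb(149, 108, 103) = #956C67.
Per channel, c → c + 0.1(255 − c):
  R: 149 + 0.1×(255−149) = 149 + 10.6 = 159.6 → 160
  G: 108 + 14.7 = 122.7 → 123
  B: 103 + 0.1×(255−103) = 103 + 15.2 = 118.2 → 118
rgb(160, 123, 118) = #A07B76.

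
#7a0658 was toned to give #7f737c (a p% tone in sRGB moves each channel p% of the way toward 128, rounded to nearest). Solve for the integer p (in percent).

#7a0658 is rgb(122, 6, 88); #7f737c is rgb(127, 115, 124).
On the G channel (widest range): 115 ≈ 6 + (p/100)(128 − 6), so p ≈ 100×(115 − 6)/(128 − 6) = 10900/122 = 89.34.
p = 89 reproduces all three channels after rounding.

89%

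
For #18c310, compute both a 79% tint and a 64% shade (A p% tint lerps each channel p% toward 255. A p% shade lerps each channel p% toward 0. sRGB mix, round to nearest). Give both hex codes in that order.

#18c310 is rgb(24, 195, 16).
79% tint:
  R: 24 + 0.79×(255−24) = 24 + 182.49 = 206.49 → 206
  G: 195 + 47.4 = 242.4 → 242
  B: 16 + 0.79×(255−16) = 16 + 188.81 = 204.81 → 205
  → #cef2cd
64% shade:
  R: 24 + 0.64×(0−24) = 24 − 15.36 = 8.64 → 9
  G: 195 + 0.64×(0−195) = 195 − 124.8 = 70.2 → 70
  B: 16 − 10.24 = 5.76 → 6
  → #094606

#cef2cd, #094606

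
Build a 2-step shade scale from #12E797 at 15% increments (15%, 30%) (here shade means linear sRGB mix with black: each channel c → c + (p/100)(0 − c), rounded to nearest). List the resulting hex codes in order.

#12E797 is rgb(18, 231, 151).
15%: (18 − 2.7 = 15.3→15, 231 − 34.65 = 196.35→196, 151 − 22.65 = 128.35→128) → #0FC480
30%: (18 − 5.4 = 12.6→13, 231 − 69.3 = 161.7→162, 151 − 45.3 = 105.7→106) → #0DA26A

#0FC480, #0DA26A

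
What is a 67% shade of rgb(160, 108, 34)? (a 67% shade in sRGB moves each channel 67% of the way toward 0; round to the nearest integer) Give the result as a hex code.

#35240B

Per channel, c → c + 0.67(0 − c):
  R: 160 + 0.67×(0−160) = 160 − 107.2 = 52.8 → 53
  G: 108 + 0.67×(0−108) = 108 − 72.36 = 35.64 → 36
  B: 34 + 0.67×(0−34) = 34 − 22.78 = 11.22 → 11
rgb(53, 36, 11) = #35240B.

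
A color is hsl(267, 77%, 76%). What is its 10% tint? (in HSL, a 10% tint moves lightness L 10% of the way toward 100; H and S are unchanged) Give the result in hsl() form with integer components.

L moves 10% from 76 toward 100: 76 + 2.4 = 78.4 → 78.
H and S are unchanged.

hsl(267, 77%, 78%)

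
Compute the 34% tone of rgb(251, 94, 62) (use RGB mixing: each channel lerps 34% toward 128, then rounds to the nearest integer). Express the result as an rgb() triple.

rgb(209, 106, 84)

Lerp each channel 34% toward 128:
  R: 251 + 0.34×(128−251) = 251 − 41.82 = 209.18 → 209
  G: 94 + 11.56 = 105.56 → 106
  B: 62 + 22.44 = 84.44 → 84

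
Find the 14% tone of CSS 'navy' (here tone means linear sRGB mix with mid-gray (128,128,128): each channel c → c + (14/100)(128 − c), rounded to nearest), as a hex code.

#121280

CSS navy is rgb(0, 0, 128).
Lerp each channel 14% toward 128:
  R: 0 + 0.14×(128−0) = 0 + 17.92 = 17.92 → 18
  G: 0 + 17.92 = 17.92 → 18
  B: 128 + 0.14×(128−128) = 128 + 0 = 128 → 128
rgb(18, 18, 128) = #121280.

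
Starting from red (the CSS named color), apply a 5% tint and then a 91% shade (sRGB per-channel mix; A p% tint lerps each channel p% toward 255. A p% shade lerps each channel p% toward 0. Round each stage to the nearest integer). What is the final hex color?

CSS red is rgb(255, 0, 0).
Per channel, c → c + 0.05(255 − c):
  R: 255 + 0.05×(255−255) = 255 + 0 = 255 → 255
  G: 0 + 0.05×(255−0) = 0 + 12.75 = 12.75 → 13
  B: 0 + 0.05×(255−0) = 0 + 12.75 = 12.75 → 13
After the tint: rgb(255, 13, 13) = #ff0d0d.
A 91% shade moves each channel 91% toward 0:
  R: 255 + 0.91×(0−255) = 255 − 232.05 = 22.95 → 23
  G: 13 + 0.91×(0−13) = 13 − 11.83 = 1.17 → 1
  B: 13 + 0.91×(0−13) = 13 − 11.83 = 1.17 → 1
rgb(23, 1, 1) = #170101.

#170101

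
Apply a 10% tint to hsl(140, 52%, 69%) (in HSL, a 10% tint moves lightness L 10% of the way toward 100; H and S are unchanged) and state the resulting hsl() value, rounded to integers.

L moves 10% from 69 toward 100: 69 + 3.1 = 72.1 → 72.
H and S are unchanged.

hsl(140, 52%, 72%)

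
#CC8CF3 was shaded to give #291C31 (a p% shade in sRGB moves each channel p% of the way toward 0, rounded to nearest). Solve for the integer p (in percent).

#CC8CF3 is rgb(204, 140, 243); #291C31 is rgb(41, 28, 49).
On the B channel (widest range): 49 ≈ 243 + (p/100)(0 − 243), so p ≈ 100×(49 − 243)/(0 − 243) = -19400/-243 = 79.84.
p = 80 reproduces all three channels after rounding.

80%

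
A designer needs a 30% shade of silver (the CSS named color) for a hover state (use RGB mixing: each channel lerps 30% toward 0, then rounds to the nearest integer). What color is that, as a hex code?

CSS silver is rgb(192, 192, 192).
Lerp each channel 30% toward 0:
  R: 192 + 0.3×(0−192) = 192 − 57.6 = 134.4 → 134
  G: 192 + 0.3×(0−192) = 192 − 57.6 = 134.4 → 134
  B: 192 + 0.3×(0−192) = 192 − 57.6 = 134.4 → 134
rgb(134, 134, 134) = #868686.

#868686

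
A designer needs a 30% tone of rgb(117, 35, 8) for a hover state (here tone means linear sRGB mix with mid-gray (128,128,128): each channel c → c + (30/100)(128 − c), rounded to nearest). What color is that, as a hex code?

Per channel, c → c + 0.3(128 − c):
  R: 117 + 0.3×(128−117) = 117 + 3.3 = 120.3 → 120
  G: 35 + 0.3×(128−35) = 35 + 27.9 = 62.9 → 63
  B: 8 + 0.3×(128−8) = 8 + 36 = 44 → 44
rgb(120, 63, 44) = #783f2c.

#783f2c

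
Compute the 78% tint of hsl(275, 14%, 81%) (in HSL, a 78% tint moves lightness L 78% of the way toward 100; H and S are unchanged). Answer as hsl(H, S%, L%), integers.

L moves 78% from 81 toward 100: 81 + 14.82 = 95.82 → 96.
H and S are unchanged.

hsl(275, 14%, 96%)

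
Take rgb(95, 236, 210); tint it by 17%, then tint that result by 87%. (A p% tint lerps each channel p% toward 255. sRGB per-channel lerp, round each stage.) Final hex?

#eefdfa

Per channel, c → c + 0.17(255 − c):
  R: 95 + 0.17×(255−95) = 95 + 27.2 = 122.2 → 122
  G: 236 + 0.17×(255−236) = 236 + 3.23 = 239.23 → 239
  B: 210 + 0.17×(255−210) = 210 + 7.65 = 217.65 → 218
After the tint: rgb(122, 239, 218) = #7aefda.
An 87% tint moves each channel 87% toward 255:
  R: 122 + 0.87×(255−122) = 122 + 115.71 = 237.71 → 238
  G: 239 + 0.87×(255−239) = 239 + 13.92 = 252.92 → 253
  B: 218 + 0.87×(255−218) = 218 + 32.19 = 250.19 → 250
rgb(238, 253, 250) = #eefdfa.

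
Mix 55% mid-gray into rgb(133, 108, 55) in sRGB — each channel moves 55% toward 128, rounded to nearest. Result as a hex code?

Lerp each channel 55% toward 128:
  R: 133 − 2.75 = 130.25 → 130
  G: 108 + 0.55×(128−108) = 108 + 11 = 119 → 119
  B: 55 + 40.15 = 95.15 → 95
rgb(130, 119, 95) = #82775f.

#82775f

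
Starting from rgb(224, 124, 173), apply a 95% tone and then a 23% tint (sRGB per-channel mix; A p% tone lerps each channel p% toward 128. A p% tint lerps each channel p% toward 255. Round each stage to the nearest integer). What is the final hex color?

#A19D9F

A 95% tone moves each channel 95% toward 128:
  R: 224 − 91.2 = 132.8 → 133
  G: 124 + 3.8 = 127.8 → 128
  B: 173 + 0.95×(128−173) = 173 − 42.75 = 130.25 → 130
After the tone: rgb(133, 128, 130) = #858082.
Per channel, c → c + 0.23(255 − c):
  R: 133 + 0.23×(255−133) = 133 + 28.06 = 161.06 → 161
  G: 128 + 0.23×(255−128) = 128 + 29.21 = 157.21 → 157
  B: 130 + 0.23×(255−130) = 130 + 28.75 = 158.75 → 159
rgb(161, 157, 159) = #A19D9F.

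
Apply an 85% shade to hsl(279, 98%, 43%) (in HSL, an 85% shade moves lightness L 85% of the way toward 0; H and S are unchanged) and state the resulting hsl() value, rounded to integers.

L moves 85% from 43 toward 0: 43 − 36.55 = 6.45 → 6.
H and S are unchanged.

hsl(279, 98%, 6%)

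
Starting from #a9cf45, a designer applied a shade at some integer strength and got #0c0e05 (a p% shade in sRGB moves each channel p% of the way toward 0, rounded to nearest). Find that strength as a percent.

93%

#a9cf45 is rgb(169, 207, 69); #0c0e05 is rgb(12, 14, 5).
On the G channel (widest range): 14 ≈ 207 + (p/100)(0 − 207), so p ≈ 100×(14 − 207)/(0 − 207) = -19300/-207 = 93.24.
p = 93 reproduces all three channels after rounding.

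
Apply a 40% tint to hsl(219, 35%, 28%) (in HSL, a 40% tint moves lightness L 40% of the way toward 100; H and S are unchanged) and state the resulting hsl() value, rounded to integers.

L moves 40% from 28 toward 100: 28 + 28.8 = 56.8 → 57.
H and S are unchanged.

hsl(219, 35%, 57%)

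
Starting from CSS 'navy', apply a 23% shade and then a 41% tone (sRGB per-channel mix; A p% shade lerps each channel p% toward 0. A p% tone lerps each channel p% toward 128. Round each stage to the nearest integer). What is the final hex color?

#34346F

CSS navy is rgb(0, 0, 128).
Per channel, c → c + 0.23(0 − c):
  R: 0 + 0.23×(0−0) = 0 + 0 = 0 → 0
  G: 0 + 0 = 0 → 0
  B: 128 + 0.23×(0−128) = 128 − 29.44 = 98.56 → 99
After the shade: rgb(0, 0, 99) = #000063.
A 41% tone moves each channel 41% toward 128:
  R: 0 + 0.41×(128−0) = 0 + 52.48 = 52.48 → 52
  G: 0 + 52.48 = 52.48 → 52
  B: 99 + 0.41×(128−99) = 99 + 11.89 = 110.89 → 111
rgb(52, 52, 111) = #34346F.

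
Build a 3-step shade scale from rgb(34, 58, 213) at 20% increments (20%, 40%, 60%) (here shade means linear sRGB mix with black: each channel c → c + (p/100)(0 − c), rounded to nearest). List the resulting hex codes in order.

#1B2EAA, #142380, #0E1755

20%: (34 − 6.8 = 27.2→27, 58 − 11.6 = 46.4→46, 213 − 42.6 = 170.4→170) → #1B2EAA
40%: (34 − 13.6 = 20.4→20, 58 − 23.2 = 34.8→35, 213 − 85.2 = 127.8→128) → #142380
60%: (34 − 20.4 = 13.6→14, 58 − 34.8 = 23.2→23, 213 − 127.8 = 85.2→85) → #0E1755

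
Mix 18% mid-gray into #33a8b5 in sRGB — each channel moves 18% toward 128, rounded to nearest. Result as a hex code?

#33a8b5 is rgb(51, 168, 181).
Lerp each channel 18% toward 128:
  R: 51 + 13.86 = 64.86 → 65
  G: 168 + 0.18×(128−168) = 168 − 7.2 = 160.8 → 161
  B: 181 − 9.54 = 171.46 → 171
rgb(65, 161, 171) = #41a1ab.

#41a1ab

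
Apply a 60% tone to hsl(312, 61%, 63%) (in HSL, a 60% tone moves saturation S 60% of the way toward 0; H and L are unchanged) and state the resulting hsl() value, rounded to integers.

S moves 60% from 61 toward 0: 61 − 36.6 = 24.4 → 24.
H and L are unchanged.

hsl(312, 24%, 63%)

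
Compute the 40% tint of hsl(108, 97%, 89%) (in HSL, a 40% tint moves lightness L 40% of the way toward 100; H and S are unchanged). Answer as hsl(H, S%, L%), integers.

L moves 40% from 89 toward 100: 89 + 4.4 = 93.4 → 93.
H and S are unchanged.

hsl(108, 97%, 93%)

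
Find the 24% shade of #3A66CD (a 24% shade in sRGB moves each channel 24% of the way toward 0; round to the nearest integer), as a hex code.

#2C4E9C

#3A66CD is rgb(58, 102, 205).
Lerp each channel 24% toward 0:
  R: 58 − 13.92 = 44.08 → 44
  G: 102 + 0.24×(0−102) = 102 − 24.48 = 77.52 → 78
  B: 205 − 49.2 = 155.8 → 156
rgb(44, 78, 156) = #2C4E9C.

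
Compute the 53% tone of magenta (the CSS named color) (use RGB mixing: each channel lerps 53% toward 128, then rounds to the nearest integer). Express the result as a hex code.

#BC44BC

CSS magenta is rgb(255, 0, 255).
Per channel, c → c + 0.53(128 − c):
  R: 255 + 0.53×(128−255) = 255 − 67.31 = 187.69 → 188
  G: 0 + 0.53×(128−0) = 0 + 67.84 = 67.84 → 68
  B: 255 − 67.31 = 187.69 → 188
rgb(188, 68, 188) = #BC44BC.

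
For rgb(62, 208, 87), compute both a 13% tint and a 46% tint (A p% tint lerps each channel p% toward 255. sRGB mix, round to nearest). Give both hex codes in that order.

#57D66D, #97E6A4

13% tint:
  R: 62 + 0.13×(255−62) = 62 + 25.09 = 87.09 → 87
  G: 208 + 6.11 = 214.11 → 214
  B: 87 + 21.84 = 108.84 → 109
  → #57D66D
46% tint:
  R: 62 + 0.46×(255−62) = 62 + 88.78 = 150.78 → 151
  G: 208 + 0.46×(255−208) = 208 + 21.62 = 229.62 → 230
  B: 87 + 77.28 = 164.28 → 164
  → #97E6A4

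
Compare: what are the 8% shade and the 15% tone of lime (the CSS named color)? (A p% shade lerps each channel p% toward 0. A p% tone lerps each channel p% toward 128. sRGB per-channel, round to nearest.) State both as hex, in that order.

#00EB00, #13EC13

CSS lime is rgb(0, 255, 0).
8% shade:
  R: 0 + 0 = 0 → 0
  G: 255 + 0.08×(0−255) = 255 − 20.4 = 234.6 → 235
  B: 0 + 0.08×(0−0) = 0 + 0 = 0 → 0
  → #00EB00
15% tone:
  R: 0 + 19.2 = 19.2 → 19
  G: 255 − 19.05 = 235.95 → 236
  B: 0 + 0.15×(128−0) = 0 + 19.2 = 19.2 → 19
  → #13EC13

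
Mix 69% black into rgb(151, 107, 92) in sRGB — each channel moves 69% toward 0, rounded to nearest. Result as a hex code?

A 69% shade moves each channel 69% toward 0:
  R: 151 + 0.69×(0−151) = 151 − 104.19 = 46.81 → 47
  G: 107 − 73.83 = 33.17 → 33
  B: 92 + 0.69×(0−92) = 92 − 63.48 = 28.52 → 29
rgb(47, 33, 29) = #2F211D.

#2F211D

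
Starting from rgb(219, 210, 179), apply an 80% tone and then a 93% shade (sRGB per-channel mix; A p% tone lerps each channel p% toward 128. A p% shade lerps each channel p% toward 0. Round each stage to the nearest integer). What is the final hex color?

Lerp each channel 80% toward 128:
  R: 219 − 72.8 = 146.2 → 146
  G: 210 − 65.6 = 144.4 → 144
  B: 179 + 0.8×(128−179) = 179 − 40.8 = 138.2 → 138
After the tone: rgb(146, 144, 138) = #92908A.
Lerp each channel 93% toward 0:
  R: 146 − 135.78 = 10.22 → 10
  G: 144 − 133.92 = 10.08 → 10
  B: 138 − 128.34 = 9.66 → 10
rgb(10, 10, 10) = #0A0A0A.

#0A0A0A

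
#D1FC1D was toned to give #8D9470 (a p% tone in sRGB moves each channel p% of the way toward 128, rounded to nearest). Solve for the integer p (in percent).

84%

#D1FC1D is rgb(209, 252, 29); #8D9470 is rgb(141, 148, 112).
On the G channel (widest range): 148 ≈ 252 + (p/100)(128 − 252), so p ≈ 100×(148 − 252)/(128 − 252) = -10400/-124 = 83.87.
p = 84 reproduces all three channels after rounding.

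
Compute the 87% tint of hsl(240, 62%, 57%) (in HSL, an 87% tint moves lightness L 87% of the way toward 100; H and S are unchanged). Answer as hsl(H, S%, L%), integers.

L moves 87% from 57 toward 100: 57 + 37.41 = 94.41 → 94.
H and S are unchanged.

hsl(240, 62%, 94%)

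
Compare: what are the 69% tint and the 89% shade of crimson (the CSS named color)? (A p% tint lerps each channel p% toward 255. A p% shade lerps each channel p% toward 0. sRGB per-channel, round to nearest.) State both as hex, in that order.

CSS crimson is rgb(220, 20, 60).
69% tint:
  R: 220 + 0.69×(255−220) = 220 + 24.15 = 244.15 → 244
  G: 20 + 162.15 = 182.15 → 182
  B: 60 + 0.69×(255−60) = 60 + 134.55 = 194.55 → 195
  → #f4b6c3
89% shade:
  R: 220 + 0.89×(0−220) = 220 − 195.8 = 24.2 → 24
  G: 20 − 17.8 = 2.2 → 2
  B: 60 − 53.4 = 6.6 → 7
  → #180207

#f4b6c3, #180207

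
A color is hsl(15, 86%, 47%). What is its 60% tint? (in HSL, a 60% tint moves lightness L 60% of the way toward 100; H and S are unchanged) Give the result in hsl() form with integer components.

L moves 60% from 47 toward 100: 47 + 31.8 = 78.8 → 79.
H and S are unchanged.

hsl(15, 86%, 79%)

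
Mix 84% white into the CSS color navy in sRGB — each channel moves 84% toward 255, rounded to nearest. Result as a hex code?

#D6D6EB

CSS navy is rgb(0, 0, 128).
An 84% tint moves each channel 84% toward 255:
  R: 0 + 214.2 = 214.2 → 214
  G: 0 + 0.84×(255−0) = 0 + 214.2 = 214.2 → 214
  B: 128 + 0.84×(255−128) = 128 + 106.68 = 234.68 → 235
rgb(214, 214, 235) = #D6D6EB.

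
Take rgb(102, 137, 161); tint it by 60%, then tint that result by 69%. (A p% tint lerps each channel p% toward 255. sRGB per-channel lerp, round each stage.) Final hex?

Lerp each channel 60% toward 255:
  R: 102 + 91.8 = 193.8 → 194
  G: 137 + 70.8 = 207.8 → 208
  B: 161 + 56.4 = 217.4 → 217
After the tint: rgb(194, 208, 217) = #c2d0d9.
A 69% tint moves each channel 69% toward 255:
  R: 194 + 0.69×(255−194) = 194 + 42.09 = 236.09 → 236
  G: 208 + 32.43 = 240.43 → 240
  B: 217 + 0.69×(255−217) = 217 + 26.22 = 243.22 → 243
rgb(236, 240, 243) = #ecf0f3.

#ecf0f3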